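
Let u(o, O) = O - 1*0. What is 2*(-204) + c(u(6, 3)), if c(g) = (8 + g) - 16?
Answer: -413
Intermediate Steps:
u(o, O) = O (u(o, O) = O + 0 = O)
c(g) = -8 + g
2*(-204) + c(u(6, 3)) = 2*(-204) + (-8 + 3) = -408 - 5 = -413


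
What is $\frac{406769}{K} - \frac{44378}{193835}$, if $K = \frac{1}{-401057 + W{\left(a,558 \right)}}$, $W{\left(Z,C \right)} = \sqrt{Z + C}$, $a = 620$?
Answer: $- \frac{31621767941098933}{193835} + 406769 \sqrt{1178} \approx -1.6312 \cdot 10^{11}$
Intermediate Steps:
$W{\left(Z,C \right)} = \sqrt{C + Z}$
$K = \frac{1}{-401057 + \sqrt{1178}}$ ($K = \frac{1}{-401057 + \sqrt{558 + 620}} = \frac{1}{-401057 + \sqrt{1178}} \approx -2.4936 \cdot 10^{-6}$)
$\frac{406769}{K} - \frac{44378}{193835} = \frac{406769}{- \frac{401057}{160846716071} - \frac{\sqrt{1178}}{160846716071}} - \frac{44378}{193835} = - \frac{44378}{193835} + \frac{406769}{- \frac{401057}{160846716071} - \frac{\sqrt{1178}}{160846716071}}$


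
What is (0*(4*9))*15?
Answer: 0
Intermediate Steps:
(0*(4*9))*15 = (0*36)*15 = 0*15 = 0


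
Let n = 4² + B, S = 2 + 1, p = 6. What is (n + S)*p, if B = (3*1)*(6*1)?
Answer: 222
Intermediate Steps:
S = 3
B = 18 (B = 3*6 = 18)
n = 34 (n = 4² + 18 = 16 + 18 = 34)
(n + S)*p = (34 + 3)*6 = 37*6 = 222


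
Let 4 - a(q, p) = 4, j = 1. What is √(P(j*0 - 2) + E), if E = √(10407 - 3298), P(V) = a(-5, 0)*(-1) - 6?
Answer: √(-6 + √7109) ≈ 8.8496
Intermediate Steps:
a(q, p) = 0 (a(q, p) = 4 - 1*4 = 4 - 4 = 0)
P(V) = -6 (P(V) = 0*(-1) - 6 = 0 - 6 = -6)
E = √7109 ≈ 84.315
√(P(j*0 - 2) + E) = √(-6 + √7109)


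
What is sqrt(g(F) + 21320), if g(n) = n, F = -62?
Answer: 3*sqrt(2362) ≈ 145.80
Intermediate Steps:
sqrt(g(F) + 21320) = sqrt(-62 + 21320) = sqrt(21258) = 3*sqrt(2362)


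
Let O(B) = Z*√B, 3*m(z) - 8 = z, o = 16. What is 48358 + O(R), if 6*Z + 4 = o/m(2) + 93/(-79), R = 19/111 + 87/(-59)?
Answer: 48358 - 149*I*√13975566/7760565 ≈ 48358.0 - 0.071776*I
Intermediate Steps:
m(z) = 8/3 + z/3
R = -8536/6549 (R = 19*(1/111) + 87*(-1/59) = 19/111 - 87/59 = -8536/6549 ≈ -1.3034)
Z = -149/2370 (Z = -⅔ + (16/(8/3 + (⅓)*2) + 93/(-79))/6 = -⅔ + (16/(8/3 + ⅔) + 93*(-1/79))/6 = -⅔ + (16/(10/3) - 93/79)/6 = -⅔ + (16*(3/10) - 93/79)/6 = -⅔ + (24/5 - 93/79)/6 = -⅔ + (⅙)*(1431/395) = -⅔ + 477/790 = -149/2370 ≈ -0.062869)
O(B) = -149*√B/2370
48358 + O(R) = 48358 - 149*I*√13975566/7760565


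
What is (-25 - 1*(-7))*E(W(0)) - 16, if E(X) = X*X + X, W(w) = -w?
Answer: -16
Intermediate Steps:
E(X) = X + X² (E(X) = X² + X = X + X²)
(-25 - 1*(-7))*E(W(0)) - 16 = (-25 - 1*(-7))*((-1*0)*(1 - 1*0)) - 16 = (-25 + 7)*(0*(1 + 0)) - 16 = -0 - 16 = -18*0 - 16 = 0 - 16 = -16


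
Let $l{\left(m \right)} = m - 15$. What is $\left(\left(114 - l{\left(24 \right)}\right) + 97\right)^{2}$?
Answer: $40804$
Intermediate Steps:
$l{\left(m \right)} = -15 + m$ ($l{\left(m \right)} = m - 15 = -15 + m$)
$\left(\left(114 - l{\left(24 \right)}\right) + 97\right)^{2} = \left(\left(114 - \left(-15 + 24\right)\right) + 97\right)^{2} = \left(\left(114 - 9\right) + 97\right)^{2} = \left(105 + 97\right)^{2} = 202^{2} = 40804$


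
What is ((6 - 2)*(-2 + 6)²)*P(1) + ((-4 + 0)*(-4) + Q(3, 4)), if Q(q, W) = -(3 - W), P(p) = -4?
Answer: -239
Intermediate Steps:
Q(q, W) = -3 + W
((6 - 2)*(-2 + 6)²)*P(1) + ((-4 + 0)*(-4) + Q(3, 4)) = ((6 - 2)*(-2 + 6)²)*(-4) + ((-4 + 0)*(-4) + (-3 + 4)) = (4*4²)*(-4) + (-4*(-4) + 1) = (4*16)*(-4) + (16 + 1) = 64*(-4) + 17 = -256 + 17 = -239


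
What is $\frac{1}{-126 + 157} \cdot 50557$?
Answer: $\frac{50557}{31} \approx 1630.9$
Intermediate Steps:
$\frac{1}{-126 + 157} \cdot 50557 = \frac{1}{31} \cdot 50557 = \frac{50557}{31}$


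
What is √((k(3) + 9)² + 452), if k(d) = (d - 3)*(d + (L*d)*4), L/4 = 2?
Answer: √533 ≈ 23.087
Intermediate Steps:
L = 8 (L = 4*2 = 8)
k(d) = 33*d*(-3 + d) (k(d) = (d - 3)*(d + (8*d)*4) = (-3 + d)*(d + 32*d) = (-3 + d)*(33*d) = 33*d*(-3 + d))
√((k(3) + 9)² + 452) = √((33*3*(-3 + 3) + 9)² + 452) = √((33*3*0 + 9)² + 452) = √((0 + 9)² + 452) = √(9² + 452) = √(81 + 452) = √533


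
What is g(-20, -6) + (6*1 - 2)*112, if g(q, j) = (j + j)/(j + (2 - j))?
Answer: 442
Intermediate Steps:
g(q, j) = j (g(q, j) = (2*j)/2 = (2*j)*(½) = j)
g(-20, -6) + (6*1 - 2)*112 = -6 + (6*1 - 2)*112 = -6 + (6 - 2)*112 = -6 + 4*112 = -6 + 448 = 442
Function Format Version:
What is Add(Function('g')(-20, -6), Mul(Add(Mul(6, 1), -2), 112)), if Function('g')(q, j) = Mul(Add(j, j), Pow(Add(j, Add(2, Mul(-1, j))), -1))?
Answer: 442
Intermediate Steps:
Function('g')(q, j) = j (Function('g')(q, j) = Mul(Mul(2, j), Pow(2, -1)) = Mul(Mul(2, j), Rational(1, 2)) = j)
Add(Function('g')(-20, -6), Mul(Add(Mul(6, 1), -2), 112)) = Add(-6, Mul(Add(Mul(6, 1), -2), 112)) = Add(-6, Mul(Add(6, -2), 112)) = Add(-6, Mul(4, 112)) = Add(-6, 448) = 442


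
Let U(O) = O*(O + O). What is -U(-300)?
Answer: -180000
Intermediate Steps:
U(O) = 2*O² (U(O) = O*(2*O) = 2*O²)
-U(-300) = -2*(-300)² = -2*90000 = -1*180000 = -180000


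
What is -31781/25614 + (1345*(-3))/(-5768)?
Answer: -39980159/73870776 ≈ -0.54122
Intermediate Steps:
-31781/25614 + (1345*(-3))/(-5768) = -31781*1/25614 - 4035*(-1/5768) = -31781/25614 + 4035/5768 = -39980159/73870776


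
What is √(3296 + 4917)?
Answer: √8213 ≈ 90.626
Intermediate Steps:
√(3296 + 4917) = √8213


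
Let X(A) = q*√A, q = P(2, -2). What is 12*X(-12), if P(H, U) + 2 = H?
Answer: 0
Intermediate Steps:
P(H, U) = -2 + H
q = 0 (q = -2 + 2 = 0)
X(A) = 0 (X(A) = 0*√A = 0)
12*X(-12) = 12*0 = 0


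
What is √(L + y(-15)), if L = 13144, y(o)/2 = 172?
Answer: 4*√843 ≈ 116.14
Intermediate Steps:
y(o) = 344 (y(o) = 2*172 = 344)
√(L + y(-15)) = √(13144 + 344) = √13488 = 4*√843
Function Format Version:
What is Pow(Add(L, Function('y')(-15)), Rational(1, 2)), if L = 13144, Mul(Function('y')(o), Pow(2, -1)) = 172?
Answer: Mul(4, Pow(843, Rational(1, 2))) ≈ 116.14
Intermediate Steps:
Function('y')(o) = 344 (Function('y')(o) = Mul(2, 172) = 344)
Pow(Add(L, Function('y')(-15)), Rational(1, 2)) = Pow(Add(13144, 344), Rational(1, 2)) = Pow(13488, Rational(1, 2)) = Mul(4, Pow(843, Rational(1, 2)))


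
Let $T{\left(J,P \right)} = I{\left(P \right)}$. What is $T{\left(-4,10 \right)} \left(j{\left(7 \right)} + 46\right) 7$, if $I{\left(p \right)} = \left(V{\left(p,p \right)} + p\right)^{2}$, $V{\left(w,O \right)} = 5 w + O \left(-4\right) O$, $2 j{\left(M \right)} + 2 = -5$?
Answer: $34391000$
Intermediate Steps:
$j{\left(M \right)} = - \frac{7}{2}$ ($j{\left(M \right)} = -1 + \frac{1}{2} \left(-5\right) = -1 - \frac{5}{2} = - \frac{7}{2}$)
$V{\left(w,O \right)} = - 4 O^{2} + 5 w$ ($V{\left(w,O \right)} = 5 w + - 4 O O = 5 w - 4 O^{2} = - 4 O^{2} + 5 w$)
$I{\left(p \right)} = \left(- 4 p^{2} + 6 p\right)^{2}$ ($I{\left(p \right)} = \left(\left(- 4 p^{2} + 5 p\right) + p\right)^{2} = \left(- 4 p^{2} + 6 p\right)^{2}$)
$T{\left(J,P \right)} = 4 P^{2} \left(-3 + 2 P\right)^{2}$
$T{\left(-4,10 \right)} \left(j{\left(7 \right)} + 46\right) 7 = 4 \cdot 10^{2} \left(-3 + 2 \cdot 10\right)^{2} \left(- \frac{7}{2} + 46\right) 7 = 4 \cdot 100 \left(-3 + 20\right)^{2} \cdot \frac{85}{2} \cdot 7 = 4 \cdot 100 \cdot 17^{2} \cdot \frac{85}{2} \cdot 7 = 4 \cdot 100 \cdot 289 \cdot \frac{85}{2} \cdot 7 = 115600 \cdot \frac{85}{2} \cdot 7 = 4913000 \cdot 7 = 34391000$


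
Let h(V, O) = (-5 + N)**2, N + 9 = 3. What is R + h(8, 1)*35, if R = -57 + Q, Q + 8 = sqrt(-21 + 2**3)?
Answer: 4170 + I*sqrt(13) ≈ 4170.0 + 3.6056*I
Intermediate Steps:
N = -6 (N = -9 + 3 = -6)
h(V, O) = 121 (h(V, O) = (-5 - 6)**2 = (-11)**2 = 121)
Q = -8 + I*sqrt(13) (Q = -8 + sqrt(-21 + 2**3) = -8 + sqrt(-21 + 8) = -8 + sqrt(-13) = -8 + I*sqrt(13) ≈ -8.0 + 3.6056*I)
R = -65 + I*sqrt(13) (R = -57 + (-8 + I*sqrt(13)) = -65 + I*sqrt(13) ≈ -65.0 + 3.6056*I)
R + h(8, 1)*35 = (-65 + I*sqrt(13)) + 121*35 = (-65 + I*sqrt(13)) + 4235 = 4170 + I*sqrt(13)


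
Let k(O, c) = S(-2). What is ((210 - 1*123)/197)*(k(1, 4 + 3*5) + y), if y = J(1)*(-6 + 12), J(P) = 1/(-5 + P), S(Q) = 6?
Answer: 783/394 ≈ 1.9873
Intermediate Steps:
k(O, c) = 6
y = -3/2 (y = (-6 + 12)/(-5 + 1) = 6/(-4) = -¼*6 = -3/2 ≈ -1.5000)
((210 - 1*123)/197)*(k(1, 4 + 3*5) + y) = ((210 - 1*123)/197)*(6 - 3/2) = ((210 - 123)*(1/197))*(9/2) = (87*(1/197))*(9/2) = (87/197)*(9/2) = 783/394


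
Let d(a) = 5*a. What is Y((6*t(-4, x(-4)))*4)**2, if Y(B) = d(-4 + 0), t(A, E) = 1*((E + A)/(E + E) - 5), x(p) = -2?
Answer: 400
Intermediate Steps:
t(A, E) = -5 + (A + E)/(2*E) (t(A, E) = 1*((A + E)/((2*E)) - 5) = 1*((A + E)*(1/(2*E)) - 5) = 1*((A + E)/(2*E) - 5) = 1*(-5 + (A + E)/(2*E)) = -5 + (A + E)/(2*E))
Y(B) = -20 (Y(B) = 5*(-4 + 0) = 5*(-4) = -20)
Y((6*t(-4, x(-4)))*4)**2 = (-20)**2 = 400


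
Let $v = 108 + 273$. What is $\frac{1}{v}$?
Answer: $\frac{1}{381} \approx 0.0026247$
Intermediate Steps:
$v = 381$
$\frac{1}{v} = \frac{1}{381}$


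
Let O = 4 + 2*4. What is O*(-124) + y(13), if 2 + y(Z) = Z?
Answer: -1477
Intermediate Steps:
y(Z) = -2 + Z
O = 12 (O = 4 + 8 = 12)
O*(-124) + y(13) = 12*(-124) + (-2 + 13) = -1488 + 11 = -1477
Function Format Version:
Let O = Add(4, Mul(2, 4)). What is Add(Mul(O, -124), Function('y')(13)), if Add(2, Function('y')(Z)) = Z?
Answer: -1477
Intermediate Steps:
Function('y')(Z) = Add(-2, Z)
O = 12 (O = Add(4, 8) = 12)
Add(Mul(O, -124), Function('y')(13)) = Add(Mul(12, -124), Add(-2, 13)) = Add(-1488, 11) = -1477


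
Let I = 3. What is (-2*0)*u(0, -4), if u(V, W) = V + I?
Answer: 0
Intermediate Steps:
u(V, W) = 3 + V (u(V, W) = V + 3 = 3 + V)
(-2*0)*u(0, -4) = (-2*0)*(3 + 0) = 0*3 = 0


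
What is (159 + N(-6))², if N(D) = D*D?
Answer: 38025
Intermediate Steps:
N(D) = D²
(159 + N(-6))² = (159 + (-6)²)² = (159 + 36)² = 195² = 38025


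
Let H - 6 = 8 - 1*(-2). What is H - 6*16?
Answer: -80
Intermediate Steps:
H = 16 (H = 6 + (8 - 1*(-2)) = 6 + (8 + 2) = 6 + 10 = 16)
H - 6*16 = 16 - 6*16 = 16 - 96 = -80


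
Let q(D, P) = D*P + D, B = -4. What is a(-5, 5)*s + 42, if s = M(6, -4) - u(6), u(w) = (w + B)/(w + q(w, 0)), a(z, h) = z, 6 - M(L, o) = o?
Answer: -43/6 ≈ -7.1667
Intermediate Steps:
M(L, o) = 6 - o
q(D, P) = D + D*P
u(w) = (-4 + w)/(2*w) (u(w) = (w - 4)/(w + w*(1 + 0)) = (-4 + w)/(w + w*1) = (-4 + w)/(w + w) = (-4 + w)/((2*w)) = (-4 + w)*(1/(2*w)) = (-4 + w)/(2*w))
s = 59/6 (s = (6 - 1*(-4)) - (-4 + 6)/(2*6) = (6 + 4) - 2/(2*6) = 10 - 1*1/6 = 10 - 1/6 = 59/6 ≈ 9.8333)
a(-5, 5)*s + 42 = -5*59/6 + 42 = -295/6 + 42 = -43/6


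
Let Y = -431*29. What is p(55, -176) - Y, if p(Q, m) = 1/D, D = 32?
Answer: 399969/32 ≈ 12499.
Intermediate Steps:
Y = -12499
p(Q, m) = 1/32
p(55, -176) - Y = 1/32 - 1*(-12499) = 1/32 + 12499 = 399969/32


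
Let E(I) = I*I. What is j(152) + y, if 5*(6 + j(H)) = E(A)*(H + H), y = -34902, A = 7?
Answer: -159644/5 ≈ -31929.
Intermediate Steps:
E(I) = I²
j(H) = -6 + 98*H/5 (j(H) = -6 + (7²*(H + H))/5 = -6 + (49*(2*H))/5 = -6 + (98*H)/5 = -6 + 98*H/5)
j(152) + y = (-6 + (98/5)*152) - 34902 = (-6 + 14896/5) - 34902 = 14866/5 - 34902 = -159644/5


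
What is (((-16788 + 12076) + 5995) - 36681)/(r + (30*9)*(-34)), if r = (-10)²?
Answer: 17699/4540 ≈ 3.8985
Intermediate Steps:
r = 100
(((-16788 + 12076) + 5995) - 36681)/(r + (30*9)*(-34)) = (((-16788 + 12076) + 5995) - 36681)/(100 + (30*9)*(-34)) = ((-4712 + 5995) - 36681)/(100 + 270*(-34)) = (1283 - 36681)/(100 - 9180) = -35398/(-9080) = -35398*(-1/9080) = 17699/4540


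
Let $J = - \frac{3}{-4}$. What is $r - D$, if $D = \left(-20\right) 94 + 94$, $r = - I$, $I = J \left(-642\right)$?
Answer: $\frac{4535}{2} \approx 2267.5$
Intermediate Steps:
$J = \frac{3}{4}$ ($J = \left(-3\right) \left(- \frac{1}{4}\right) = \frac{3}{4} \approx 0.75$)
$I = - \frac{963}{2}$ ($I = \frac{3}{4} \left(-642\right) = - \frac{963}{2} \approx -481.5$)
$r = \frac{963}{2}$ ($r = \left(-1\right) \left(- \frac{963}{2}\right) = \frac{963}{2} \approx 481.5$)
$D = -1786$ ($D = -1880 + 94 = -1786$)
$r - D = \frac{963}{2} - -1786 = \frac{963}{2} + 1786 = \frac{4535}{2}$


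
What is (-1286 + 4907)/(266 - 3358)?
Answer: -3621/3092 ≈ -1.1711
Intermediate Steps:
(-1286 + 4907)/(266 - 3358) = 3621/(-3092) = 3621*(-1/3092) = -3621/3092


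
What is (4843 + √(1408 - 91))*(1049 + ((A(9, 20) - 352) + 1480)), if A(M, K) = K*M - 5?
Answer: 11390736 + 2352*√1317 ≈ 1.1476e+7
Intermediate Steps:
A(M, K) = -5 + K*M
(4843 + √(1408 - 91))*(1049 + ((A(9, 20) - 352) + 1480)) = (4843 + √(1408 - 91))*(1049 + (((-5 + 20*9) - 352) + 1480)) = (4843 + √1317)*(1049 + (((-5 + 180) - 352) + 1480)) = (4843 + √1317)*(1049 + ((175 - 352) + 1480)) = (4843 + √1317)*(1049 + (-177 + 1480)) = (4843 + √1317)*(1049 + 1303) = (4843 + √1317)*2352 = 11390736 + 2352*√1317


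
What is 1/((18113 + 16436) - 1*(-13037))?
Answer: 1/47586 ≈ 2.1015e-5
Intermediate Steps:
1/((18113 + 16436) - 1*(-13037)) = 1/(34549 + 13037) = 1/47586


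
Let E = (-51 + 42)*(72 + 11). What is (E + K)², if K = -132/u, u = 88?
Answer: 2241009/4 ≈ 5.6025e+5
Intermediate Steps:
E = -747 (E = -9*83 = -747)
K = -3/2 (K = -132/88 = -132*1/88 = -3/2 ≈ -1.5000)
(E + K)² = (-747 - 3/2)² = (-1497/2)² = 2241009/4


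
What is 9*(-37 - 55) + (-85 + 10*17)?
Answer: -743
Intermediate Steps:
9*(-37 - 55) + (-85 + 10*17) = 9*(-92) + (-85 + 170) = -828 + 85 = -743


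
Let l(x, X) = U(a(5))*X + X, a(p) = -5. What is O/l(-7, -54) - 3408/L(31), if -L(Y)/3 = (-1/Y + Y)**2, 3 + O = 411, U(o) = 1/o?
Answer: -475769/57600 ≈ -8.2599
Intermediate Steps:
O = 408 (O = -3 + 411 = 408)
L(Y) = -3*(Y - 1/Y)**2 (L(Y) = -3*(-1/Y + Y)**2 = -3*(Y - 1/Y)**2)
l(x, X) = 4*X/5 (l(x, X) = X/(-5) + X = -X/5 + X = 4*X/5)
O/l(-7, -54) - 3408/L(31) = 408/(((4/5)*(-54))) - 3408*(-961/(3*(-1 + 31**2)**2)) = 408/(-216/5) - 3408*(-961/(3*(-1 + 961)**2)) = 408*(-5/216) - 3408/((-3*1/961*960**2)) = -85/9 - 3408/((-3*1/961*921600)) = -85/9 - 3408/(-2764800/961) = -85/9 - 3408*(-961/2764800) = -85/9 + 68231/57600 = -475769/57600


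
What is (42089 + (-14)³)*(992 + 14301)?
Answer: 601703085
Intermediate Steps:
(42089 + (-14)³)*(992 + 14301) = (42089 - 2744)*15293 = 39345*15293 = 601703085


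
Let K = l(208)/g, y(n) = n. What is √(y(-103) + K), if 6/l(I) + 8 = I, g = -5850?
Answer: 73*I*√293982/3900 ≈ 10.149*I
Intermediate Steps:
l(I) = 6/(-8 + I)
K = -1/195000 (K = (6/(-8 + 208))/(-5850) = (6/200)*(-1/5850) = (6*(1/200))*(-1/5850) = (3/100)*(-1/5850) = -1/195000 ≈ -5.1282e-6)
√(y(-103) + K) = √(-103 - 1/195000) = √(-20085001/195000) = 73*I*√293982/3900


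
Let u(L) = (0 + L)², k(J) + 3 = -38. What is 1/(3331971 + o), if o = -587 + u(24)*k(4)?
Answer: 1/3307768 ≈ 3.0232e-7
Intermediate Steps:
k(J) = -41 (k(J) = -3 - 38 = -41)
u(L) = L²
o = -24203 (o = -587 + 24²*(-41) = -587 + 576*(-41) = -587 - 23616 = -24203)
1/(3331971 + o) = 1/(3331971 - 24203) = 1/3307768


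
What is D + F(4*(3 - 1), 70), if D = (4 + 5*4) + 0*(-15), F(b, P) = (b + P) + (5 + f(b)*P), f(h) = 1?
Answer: 177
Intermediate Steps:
F(b, P) = 5 + b + 2*P (F(b, P) = (b + P) + (5 + 1*P) = (P + b) + (5 + P) = 5 + b + 2*P)
D = 24 (D = (4 + 20) + 0 = 24 + 0 = 24)
D + F(4*(3 - 1), 70) = 24 + (5 + 4*(3 - 1) + 2*70) = 24 + (5 + 4*2 + 140) = 24 + (5 + 8 + 140) = 24 + 153 = 177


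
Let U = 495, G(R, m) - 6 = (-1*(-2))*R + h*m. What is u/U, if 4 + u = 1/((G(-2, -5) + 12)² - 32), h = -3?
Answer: -647/80091 ≈ -0.0080783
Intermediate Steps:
G(R, m) = 6 - 3*m + 2*R (G(R, m) = 6 + ((-1*(-2))*R - 3*m) = 6 + (2*R - 3*m) = 6 + (-3*m + 2*R) = 6 - 3*m + 2*R)
u = -3235/809 (u = -4 + 1/(((6 - 3*(-5) + 2*(-2)) + 12)² - 32) = -4 + 1/(((6 + 15 - 4) + 12)² - 32) = -4 + 1/((17 + 12)² - 32) = -4 + 1/(29² - 32) = -4 + 1/(841 - 32) = -4 + 1/809 = -3235/809 ≈ -3.9988)
u/U = -3235/809/495 = -3235/809*1/495 = -647/80091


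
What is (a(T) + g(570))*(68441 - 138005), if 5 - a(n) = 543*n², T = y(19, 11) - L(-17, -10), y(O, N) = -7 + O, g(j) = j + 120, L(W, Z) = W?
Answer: 31718957952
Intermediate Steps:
g(j) = 120 + j
T = 29 (T = (-7 + 19) - 1*(-17) = 12 + 17 = 29)
a(n) = 5 - 543*n²
(a(T) + g(570))*(68441 - 138005) = ((5 - 543*29²) + (120 + 570))*(68441 - 138005) = ((5 - 543*841) + 690)*(-69564) = ((5 - 456663) + 690)*(-69564) = (-456658 + 690)*(-69564) = -455968*(-69564) = 31718957952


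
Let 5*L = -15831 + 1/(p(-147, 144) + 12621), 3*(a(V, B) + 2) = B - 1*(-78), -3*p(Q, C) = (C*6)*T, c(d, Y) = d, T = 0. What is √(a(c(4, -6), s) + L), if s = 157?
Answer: 3*I*√6076342587/4207 ≈ 55.587*I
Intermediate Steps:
p(Q, C) = 0 (p(Q, C) = -C*6*0/3 = -6*C*0/3 = -⅓*0 = 0)
a(V, B) = 24 + B/3 (a(V, B) = -2 + (B - 1*(-78))/3 = -2 + (B + 78)/3 = -2 + (78 + B)/3 = -2 + (26 + B/3) = 24 + B/3)
L = -39960610/12621 (L = (-15831 + 1/(0 + 12621))/5 = (-15831 + 1/12621)/5 = (⅕)*(-199803050/12621) = -39960610/12621 ≈ -3166.2)
√(a(c(4, -6), s) + L) = √((24 + (⅓)*157) - 39960610/12621) = √((24 + 157/3) - 39960610/12621) = √(229/3 - 39960610/12621) = √(-12999069/4207) = 3*I*√6076342587/4207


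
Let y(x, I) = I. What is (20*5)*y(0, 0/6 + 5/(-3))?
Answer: -500/3 ≈ -166.67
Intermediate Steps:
(20*5)*y(0, 0/6 + 5/(-3)) = (20*5)*(0/6 + 5/(-3)) = 100*(0*(⅙) + 5*(-⅓)) = 100*(0 - 5/3) = 100*(-5/3) = -500/3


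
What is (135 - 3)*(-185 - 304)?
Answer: -64548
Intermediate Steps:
(135 - 3)*(-185 - 304) = 132*(-489) = -64548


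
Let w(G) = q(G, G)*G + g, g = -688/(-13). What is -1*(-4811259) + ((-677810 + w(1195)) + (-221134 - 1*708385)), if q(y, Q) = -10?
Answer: 41496428/13 ≈ 3.1920e+6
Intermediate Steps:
g = 688/13 (g = -688*(-1/13) = 688/13 ≈ 52.923)
w(G) = 688/13 - 10*G (w(G) = -10*G + 688/13 = 688/13 - 10*G)
-1*(-4811259) + ((-677810 + w(1195)) + (-221134 - 1*708385)) = -1*(-4811259) + ((-677810 + (688/13 - 10*1195)) + (-221134 - 1*708385)) = 4811259 + ((-677810 + (688/13 - 11950)) + (-221134 - 708385)) = 4811259 + ((-677810 - 154662/13) - 929519) = 4811259 + (-8966192/13 - 929519) = 4811259 - 21049939/13 = 41496428/13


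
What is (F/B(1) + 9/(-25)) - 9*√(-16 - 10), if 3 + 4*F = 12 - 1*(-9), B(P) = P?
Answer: 207/50 - 9*I*√26 ≈ 4.14 - 45.891*I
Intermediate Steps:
F = 9/2 (F = -¾ + (12 - 1*(-9))/4 = -¾ + (12 + 9)/4 = -¾ + (¼)*21 = -¾ + 21/4 = 9/2 ≈ 4.5000)
(F/B(1) + 9/(-25)) - 9*√(-16 - 10) = ((9/2)/1 + 9/(-25)) - 9*√(-16 - 10) = ((9/2)*1 + 9*(-1/25)) - 9*I*√26 = (9/2 - 9/25) - 9*I*√26 = 207/50 - 9*I*√26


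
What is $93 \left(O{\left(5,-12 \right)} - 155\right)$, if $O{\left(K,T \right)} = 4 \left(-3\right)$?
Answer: $-15531$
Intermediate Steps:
$O{\left(K,T \right)} = -12$
$93 \left(O{\left(5,-12 \right)} - 155\right) = 93 \left(-12 - 155\right) = 93 \left(-167\right) = -15531$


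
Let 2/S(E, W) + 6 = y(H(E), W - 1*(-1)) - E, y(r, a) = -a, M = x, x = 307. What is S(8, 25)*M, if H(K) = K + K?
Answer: -307/20 ≈ -15.350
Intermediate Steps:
H(K) = 2*K
M = 307
S(E, W) = 2/(-7 - E - W) (S(E, W) = 2/(-6 + (-(W - 1*(-1)) - E)) = 2/(-6 + (-(W + 1) - E)) = 2/(-6 + (-(1 + W) - E)) = 2/(-6 + ((-1 - W) - E)) = 2/(-6 + (-1 - E - W)) = 2/(-7 - E - W))
S(8, 25)*M = -2/(7 + 8 + 25)*307 = -2/40*307 = -2*1/40*307 = -1/20*307 = -307/20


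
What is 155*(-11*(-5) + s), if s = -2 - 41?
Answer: 1860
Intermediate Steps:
s = -43
155*(-11*(-5) + s) = 155*(-11*(-5) - 43) = 155*(55 - 43) = 155*12 = 1860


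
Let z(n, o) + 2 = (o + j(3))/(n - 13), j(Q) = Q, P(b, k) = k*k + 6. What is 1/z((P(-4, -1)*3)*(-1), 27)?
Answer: -17/49 ≈ -0.34694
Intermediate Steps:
P(b, k) = 6 + k**2 (P(b, k) = k**2 + 6 = 6 + k**2)
z(n, o) = -2 + (3 + o)/(-13 + n) (z(n, o) = -2 + (o + 3)/(n - 13) = -2 + (3 + o)/(-13 + n))
1/z((P(-4, -1)*3)*(-1), 27) = 1/((29 + 27 - 2*(6 + (-1)**2)*3*(-1))/(-13 + ((6 + (-1)**2)*3)*(-1))) = 1/((29 + 27 - 2*(6 + 1)*3*(-1))/(-13 + ((6 + 1)*3)*(-1))) = 1/((29 + 27 - 2*7*3*(-1))/(-13 + (7*3)*(-1))) = 1/((29 + 27 - 42*(-1))/(-13 + 21*(-1))) = 1/((29 + 27 - 2*(-21))/(-13 - 21)) = 1/((29 + 27 + 42)/(-34)) = 1/(-1/34*98) = 1/(-49/17) = -17/49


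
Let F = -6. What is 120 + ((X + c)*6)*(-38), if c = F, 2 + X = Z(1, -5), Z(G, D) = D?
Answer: 3084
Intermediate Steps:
X = -7 (X = -2 - 5 = -7)
c = -6
120 + ((X + c)*6)*(-38) = 120 + ((-7 - 6)*6)*(-38) = 120 - 13*6*(-38) = 120 - 78*(-38) = 120 + 2964 = 3084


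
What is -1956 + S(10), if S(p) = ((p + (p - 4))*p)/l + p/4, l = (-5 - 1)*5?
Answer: -11753/6 ≈ -1958.8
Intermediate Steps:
l = -30 (l = -6*5 = -30)
S(p) = p/4 - p*(-4 + 2*p)/30 (S(p) = ((p + (p - 4))*p)/(-30) + p/4 = ((p + (-4 + p))*p)*(-1/30) + p*(¼) = ((-4 + 2*p)*p)*(-1/30) + p/4 = (p*(-4 + 2*p))*(-1/30) + p/4 = -p*(-4 + 2*p)/30 + p/4 = p/4 - p*(-4 + 2*p)/30)
-1956 + S(10) = -1956 + (1/60)*10*(23 - 4*10) = -1956 + (1/60)*10*(23 - 40) = -1956 + (1/60)*10*(-17) = -1956 - 17/6 = -11753/6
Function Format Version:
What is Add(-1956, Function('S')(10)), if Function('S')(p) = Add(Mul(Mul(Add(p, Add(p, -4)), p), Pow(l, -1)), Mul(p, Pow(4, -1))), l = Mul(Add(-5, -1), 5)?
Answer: Rational(-11753, 6) ≈ -1958.8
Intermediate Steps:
l = -30 (l = Mul(-6, 5) = -30)
Function('S')(p) = Add(Mul(Rational(1, 4), p), Mul(Rational(-1, 30), p, Add(-4, Mul(2, p)))) (Function('S')(p) = Add(Mul(Mul(Add(p, Add(p, -4)), p), Pow(-30, -1)), Mul(p, Pow(4, -1))) = Add(Mul(Mul(Add(p, Add(-4, p)), p), Rational(-1, 30)), Mul(p, Rational(1, 4))) = Add(Mul(Mul(Add(-4, Mul(2, p)), p), Rational(-1, 30)), Mul(Rational(1, 4), p)) = Add(Mul(Mul(p, Add(-4, Mul(2, p))), Rational(-1, 30)), Mul(Rational(1, 4), p)) = Add(Mul(Rational(-1, 30), p, Add(-4, Mul(2, p))), Mul(Rational(1, 4), p)) = Add(Mul(Rational(1, 4), p), Mul(Rational(-1, 30), p, Add(-4, Mul(2, p)))))
Add(-1956, Function('S')(10)) = Add(-1956, Mul(Rational(1, 60), 10, Add(23, Mul(-4, 10)))) = Add(-1956, Mul(Rational(1, 60), 10, Add(23, -40))) = Add(-1956, Mul(Rational(1, 60), 10, -17)) = Add(-1956, Rational(-17, 6)) = Rational(-11753, 6)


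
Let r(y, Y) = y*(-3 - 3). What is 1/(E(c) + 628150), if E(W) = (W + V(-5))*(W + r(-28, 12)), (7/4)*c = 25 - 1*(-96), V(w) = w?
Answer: 49/31524690 ≈ 1.5543e-6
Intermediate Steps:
r(y, Y) = -6*y (r(y, Y) = y*(-6) = -6*y)
c = 484/7 (c = 4*(25 - 1*(-96))/7 = 4*(25 + 96)/7 = (4/7)*121 = 484/7 ≈ 69.143)
E(W) = (-5 + W)*(168 + W) (E(W) = (W - 5)*(W - 6*(-28)) = (-5 + W)*(W + 168) = (-5 + W)*(168 + W))
1/(E(c) + 628150) = 1/((-840 + (484/7)² + 163*(484/7)) + 628150) = 1/((-840 + 234256/49 + 78892/7) + 628150) = 1/(745340/49 + 628150) = 1/(31524690/49) = 49/31524690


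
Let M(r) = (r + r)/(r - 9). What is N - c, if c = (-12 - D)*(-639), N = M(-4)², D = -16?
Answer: 432028/169 ≈ 2556.4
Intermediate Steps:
M(r) = 2*r/(-9 + r) (M(r) = (2*r)/(-9 + r) = 2*r/(-9 + r))
N = 64/169 (N = (2*(-4)/(-9 - 4))² = (2*(-4)/(-13))² = (2*(-4)*(-1/13))² = (8/13)² = 64/169 ≈ 0.37870)
c = -2556 (c = (-12 - 1*(-16))*(-639) = (-12 + 16)*(-639) = 4*(-639) = -2556)
N - c = 64/169 - 1*(-2556) = 64/169 + 2556 = 432028/169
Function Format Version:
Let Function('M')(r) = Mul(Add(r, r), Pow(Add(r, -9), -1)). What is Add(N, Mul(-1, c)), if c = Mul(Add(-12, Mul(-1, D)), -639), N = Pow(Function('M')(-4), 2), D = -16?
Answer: Rational(432028, 169) ≈ 2556.4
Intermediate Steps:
Function('M')(r) = Mul(2, r, Pow(Add(-9, r), -1)) (Function('M')(r) = Mul(Mul(2, r), Pow(Add(-9, r), -1)) = Mul(2, r, Pow(Add(-9, r), -1)))
N = Rational(64, 169) (N = Pow(Mul(2, -4, Pow(Add(-9, -4), -1)), 2) = Pow(Mul(2, -4, Pow(-13, -1)), 2) = Pow(Mul(2, -4, Rational(-1, 13)), 2) = Pow(Rational(8, 13), 2) = Rational(64, 169) ≈ 0.37870)
c = -2556 (c = Mul(Add(-12, Mul(-1, -16)), -639) = Mul(Add(-12, 16), -639) = Mul(4, -639) = -2556)
Add(N, Mul(-1, c)) = Add(Rational(64, 169), Mul(-1, -2556)) = Add(Rational(64, 169), 2556) = Rational(432028, 169)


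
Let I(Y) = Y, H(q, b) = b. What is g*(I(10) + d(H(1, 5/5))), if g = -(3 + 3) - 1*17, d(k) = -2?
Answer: -184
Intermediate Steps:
g = -23 (g = -1*6 - 17 = -6 - 17 = -23)
g*(I(10) + d(H(1, 5/5))) = -23*(10 - 2) = -23*8 = -184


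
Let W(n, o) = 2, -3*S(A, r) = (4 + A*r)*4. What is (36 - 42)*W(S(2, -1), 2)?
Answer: -12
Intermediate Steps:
S(A, r) = -16/3 - 4*A*r/3 (S(A, r) = -(4 + A*r)*4/3 = -(16 + 4*A*r)/3 = -16/3 - 4*A*r/3)
(36 - 42)*W(S(2, -1), 2) = (36 - 42)*2 = -6*2 = -12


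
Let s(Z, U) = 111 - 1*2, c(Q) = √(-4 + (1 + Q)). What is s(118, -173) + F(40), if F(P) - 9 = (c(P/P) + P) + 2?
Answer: 160 + I*√2 ≈ 160.0 + 1.4142*I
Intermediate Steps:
c(Q) = √(-3 + Q)
s(Z, U) = 109 (s(Z, U) = 111 - 2 = 109)
F(P) = 11 + P + I*√2 (F(P) = 9 + ((√(-3 + P/P) + P) + 2) = 9 + ((√(-3 + 1) + P) + 2) = 9 + ((√(-2) + P) + 2) = 9 + ((I*√2 + P) + 2) = 9 + ((P + I*√2) + 2) = 9 + (2 + P + I*√2) = 11 + P + I*√2)
s(118, -173) + F(40) = 109 + (11 + 40 + I*√2) = 109 + (51 + I*√2) = 160 + I*√2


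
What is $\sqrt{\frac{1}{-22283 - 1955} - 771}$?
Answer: $\frac{i \sqrt{452947600762}}{24238} \approx 27.767 i$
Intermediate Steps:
$\sqrt{\frac{1}{-22283 - 1955} - 771} = \sqrt{\frac{1}{-24238} - 771} = \sqrt{- \frac{1}{24238} - 771} = \sqrt{- \frac{18687499}{24238}} = \frac{i \sqrt{452947600762}}{24238}$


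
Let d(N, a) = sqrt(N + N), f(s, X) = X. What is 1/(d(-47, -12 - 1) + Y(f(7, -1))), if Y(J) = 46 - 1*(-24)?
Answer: 35/2497 - I*sqrt(94)/4994 ≈ 0.014017 - 0.0019414*I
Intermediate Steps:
Y(J) = 70 (Y(J) = 46 + 24 = 70)
d(N, a) = sqrt(2)*sqrt(N) (d(N, a) = sqrt(2*N) = sqrt(2)*sqrt(N))
1/(d(-47, -12 - 1) + Y(f(7, -1))) = 1/(sqrt(2)*sqrt(-47) + 70) = 1/(sqrt(2)*(I*sqrt(47)) + 70) = 1/(I*sqrt(94) + 70) = 1/(70 + I*sqrt(94))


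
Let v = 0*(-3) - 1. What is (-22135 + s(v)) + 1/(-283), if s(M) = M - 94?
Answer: -6291091/283 ≈ -22230.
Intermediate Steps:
v = -1 (v = 0 - 1 = -1)
s(M) = -94 + M
(-22135 + s(v)) + 1/(-283) = (-22135 + (-94 - 1)) + 1/(-283) = (-22135 - 95) - 1/283 = -22230 - 1/283 = -6291091/283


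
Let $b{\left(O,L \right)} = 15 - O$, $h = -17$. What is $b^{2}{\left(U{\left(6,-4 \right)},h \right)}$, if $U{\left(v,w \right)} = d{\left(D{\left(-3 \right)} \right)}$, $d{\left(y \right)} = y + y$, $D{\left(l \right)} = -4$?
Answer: $529$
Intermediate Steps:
$d{\left(y \right)} = 2 y$
$U{\left(v,w \right)} = -8$ ($U{\left(v,w \right)} = 2 \left(-4\right) = -8$)
$b^{2}{\left(U{\left(6,-4 \right)},h \right)} = \left(15 - -8\right)^{2} = \left(15 + 8\right)^{2} = 23^{2} = 529$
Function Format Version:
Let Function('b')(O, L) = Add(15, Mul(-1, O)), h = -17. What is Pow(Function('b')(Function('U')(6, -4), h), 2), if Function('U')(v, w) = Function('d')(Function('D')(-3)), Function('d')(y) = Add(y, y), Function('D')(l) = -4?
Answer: 529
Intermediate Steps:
Function('d')(y) = Mul(2, y)
Function('U')(v, w) = -8 (Function('U')(v, w) = Mul(2, -4) = -8)
Pow(Function('b')(Function('U')(6, -4), h), 2) = Pow(Add(15, Mul(-1, -8)), 2) = Pow(Add(15, 8), 2) = Pow(23, 2) = 529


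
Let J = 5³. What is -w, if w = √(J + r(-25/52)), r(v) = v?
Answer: -5*√3367/26 ≈ -11.159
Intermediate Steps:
J = 125
w = 5*√3367/26 (w = √(125 - 25/52) = √(6475/52) = 5*√3367/26 ≈ 11.159)
-w = -5*√3367/26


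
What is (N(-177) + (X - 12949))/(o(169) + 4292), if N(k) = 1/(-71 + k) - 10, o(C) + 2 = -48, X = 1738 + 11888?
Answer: 165415/1052016 ≈ 0.15724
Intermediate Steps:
X = 13626
o(C) = -50 (o(C) = -2 - 48 = -50)
N(k) = -10 + 1/(-71 + k)
(N(-177) + (X - 12949))/(o(169) + 4292) = ((711 - 10*(-177))/(-71 - 177) + (13626 - 12949))/(-50 + 4292) = ((711 + 1770)/(-248) + 677)/4242 = (-1/248*2481 + 677)*(1/4242) = (-2481/248 + 677)*(1/4242) = (165415/248)*(1/4242) = 165415/1052016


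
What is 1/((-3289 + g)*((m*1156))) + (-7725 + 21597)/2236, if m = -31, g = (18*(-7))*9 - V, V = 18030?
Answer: 2790441955903/449785770772 ≈ 6.2039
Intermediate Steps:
g = -19164 (g = (18*(-7))*9 - 1*18030 = -126*9 - 18030 = -1134 - 18030 = -19164)
1/((-3289 + g)*((m*1156))) + (-7725 + 21597)/2236 = 1/((-3289 - 19164)*((-31*1156))) + (-7725 + 21597)/2236 = 1/(-22453*(-35836)) + 13872*(1/2236) = -1/22453*(-1/35836) + 3468/559 = 1/804625708 + 3468/559 = 2790441955903/449785770772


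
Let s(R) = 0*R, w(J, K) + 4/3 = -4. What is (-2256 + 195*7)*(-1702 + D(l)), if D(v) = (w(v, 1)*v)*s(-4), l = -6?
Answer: 1516482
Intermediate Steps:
w(J, K) = -16/3 (w(J, K) = -4/3 - 4 = -16/3)
s(R) = 0
D(v) = 0 (D(v) = -16*v/3*0 = 0)
(-2256 + 195*7)*(-1702 + D(l)) = (-2256 + 195*7)*(-1702 + 0) = (-2256 + 1365)*(-1702) = -891*(-1702) = 1516482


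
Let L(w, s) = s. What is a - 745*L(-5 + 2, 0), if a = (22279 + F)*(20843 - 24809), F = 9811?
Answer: -127268940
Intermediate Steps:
a = -127268940 (a = (22279 + 9811)*(20843 - 24809) = 32090*(-3966) = -127268940)
a - 745*L(-5 + 2, 0) = -127268940 - 745*0 = -127268940 + 0 = -127268940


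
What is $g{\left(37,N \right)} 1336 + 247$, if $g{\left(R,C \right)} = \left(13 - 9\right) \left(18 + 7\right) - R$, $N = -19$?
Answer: $84415$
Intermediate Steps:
$g{\left(R,C \right)} = 100 - R$ ($g{\left(R,C \right)} = 4 \cdot 25 - R = 100 - R$)
$g{\left(37,N \right)} 1336 + 247 = \left(100 - 37\right) 1336 + 247 = 63 \cdot 1336 + 247 = 84168 + 247 = 84415$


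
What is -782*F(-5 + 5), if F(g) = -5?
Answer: 3910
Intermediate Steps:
-782*F(-5 + 5) = -782*(-5) = 3910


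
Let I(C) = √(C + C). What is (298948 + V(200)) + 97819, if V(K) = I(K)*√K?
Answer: 396767 + 200*√2 ≈ 3.9705e+5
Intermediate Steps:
I(C) = √2*√C (I(C) = √(2*C) = √2*√C)
V(K) = K*√2 (V(K) = (√2*√K)*√K = K*√2)
(298948 + V(200)) + 97819 = (298948 + 200*√2) + 97819 = 396767 + 200*√2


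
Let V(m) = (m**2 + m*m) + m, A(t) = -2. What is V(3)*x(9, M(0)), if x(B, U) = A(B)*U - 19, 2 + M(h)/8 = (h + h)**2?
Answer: 273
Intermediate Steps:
V(m) = m + 2*m**2 (V(m) = (m**2 + m**2) + m = 2*m**2 + m = m + 2*m**2)
M(h) = -16 + 32*h**2 (M(h) = -16 + 8*(h + h)**2 = -16 + 8*(2*h)**2 = -16 + 8*(4*h**2) = -16 + 32*h**2)
x(B, U) = -19 - 2*U (x(B, U) = -2*U - 19 = -19 - 2*U)
V(3)*x(9, M(0)) = (3*(1 + 2*3))*(-19 - 2*(-16 + 32*0**2)) = (3*(1 + 6))*(-19 - 2*(-16 + 32*0)) = (3*7)*(-19 - 2*(-16 + 0)) = 21*(-19 - 2*(-16)) = 21*(-19 + 32) = 21*13 = 273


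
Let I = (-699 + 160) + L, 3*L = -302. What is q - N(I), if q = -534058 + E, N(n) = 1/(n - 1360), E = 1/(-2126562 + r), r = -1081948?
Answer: -10279469061426889/19247851490 ≈ -5.3406e+5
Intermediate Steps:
L = -302/3 (L = (⅓)*(-302) = -302/3 ≈ -100.67)
I = -1919/3 (I = (-699 + 160) - 302/3 = -539 - 302/3 = -1919/3 ≈ -639.67)
E = -1/3208510 (E = 1/(-2126562 - 1081948) = 1/(-3208510) = -1/3208510 ≈ -3.1167e-7)
N(n) = 1/(-1360 + n)
q = -1713530433581/3208510 (q = -534058 - 1/3208510 = -1713530433581/3208510 ≈ -5.3406e+5)
q - N(I) = -1713530433581/3208510 - 1/(-1360 - 1919/3) = -1713530433581/3208510 - 1/(-5999/3) = -1713530433581/3208510 - 1*(-3/5999) = -1713530433581/3208510 + 3/5999 = -10279469061426889/19247851490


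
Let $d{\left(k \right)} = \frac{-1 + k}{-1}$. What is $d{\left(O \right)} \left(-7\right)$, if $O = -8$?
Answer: $-63$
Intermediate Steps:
$d{\left(k \right)} = 1 - k$ ($d{\left(k \right)} = \left(-1 + k\right) \left(-1\right) = 1 - k$)
$d{\left(O \right)} \left(-7\right) = \left(1 - -8\right) \left(-7\right) = \left(1 + 8\right) \left(-7\right) = 9 \left(-7\right) = -63$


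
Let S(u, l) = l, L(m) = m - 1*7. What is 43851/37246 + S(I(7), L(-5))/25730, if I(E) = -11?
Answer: 563919639/479169790 ≈ 1.1769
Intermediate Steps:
L(m) = -7 + m (L(m) = m - 7 = -7 + m)
43851/37246 + S(I(7), L(-5))/25730 = 43851/37246 + (-7 - 5)/25730 = 43851*(1/37246) - 12*1/25730 = 43851/37246 - 6/12865 = 563919639/479169790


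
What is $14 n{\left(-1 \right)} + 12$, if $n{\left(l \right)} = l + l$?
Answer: $-16$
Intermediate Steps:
$n{\left(l \right)} = 2 l$
$14 n{\left(-1 \right)} + 12 = 14 \cdot 2 \left(-1\right) + 12 = 14 \left(-2\right) + 12 = -28 + 12 = -16$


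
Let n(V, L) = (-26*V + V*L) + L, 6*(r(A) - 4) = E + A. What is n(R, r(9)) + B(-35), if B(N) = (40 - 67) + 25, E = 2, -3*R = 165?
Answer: 1113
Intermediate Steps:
R = -55 (R = -1/3*165 = -55)
r(A) = 13/3 + A/6 (r(A) = 4 + (2 + A)/6 = 4 + (1/3 + A/6) = 13/3 + A/6)
B(N) = -2 (B(N) = -27 + 25 = -2)
n(V, L) = L - 26*V + L*V (n(V, L) = (-26*V + L*V) + L = L - 26*V + L*V)
n(R, r(9)) + B(-35) = ((13/3 + (1/6)*9) - 26*(-55) + (13/3 + (1/6)*9)*(-55)) - 2 = ((13/3 + 3/2) + 1430 + (13/3 + 3/2)*(-55)) - 2 = (35/6 + 1430 + (35/6)*(-55)) - 2 = (35/6 + 1430 - 1925/6) - 2 = 1115 - 2 = 1113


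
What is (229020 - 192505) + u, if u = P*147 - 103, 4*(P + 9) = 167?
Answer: 164905/4 ≈ 41226.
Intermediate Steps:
P = 131/4 (P = -9 + (1/4)*167 = -9 + 167/4 = 131/4 ≈ 32.750)
u = 18845/4 (u = (131/4)*147 - 103 = 19257/4 - 103 = 18845/4 ≈ 4711.3)
(229020 - 192505) + u = (229020 - 192505) + 18845/4 = 36515 + 18845/4 = 164905/4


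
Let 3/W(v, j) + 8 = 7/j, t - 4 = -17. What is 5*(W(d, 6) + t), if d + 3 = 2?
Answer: -2755/41 ≈ -67.195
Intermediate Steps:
t = -13 (t = 4 - 17 = -13)
d = -1 (d = -3 + 2 = -1)
W(v, j) = 3/(-8 + 7/j)
5*(W(d, 6) + t) = 5*(-3*6/(-7 + 8*6) - 13) = 5*(-3*6/(-7 + 48) - 13) = 5*(-3*6/41 - 13) = 5*(-3*6*1/41 - 13) = 5*(-18/41 - 13) = 5*(-551/41) = -2755/41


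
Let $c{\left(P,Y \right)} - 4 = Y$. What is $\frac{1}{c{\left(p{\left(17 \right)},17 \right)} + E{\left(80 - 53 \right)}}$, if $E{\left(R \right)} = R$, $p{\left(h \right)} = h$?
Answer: $\frac{1}{48} \approx 0.020833$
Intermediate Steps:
$c{\left(P,Y \right)} = 4 + Y$
$\frac{1}{c{\left(p{\left(17 \right)},17 \right)} + E{\left(80 - 53 \right)}} = \frac{1}{\left(4 + 17\right) + \left(80 - 53\right)} = \frac{1}{21 + \left(80 - 53\right)} = \frac{1}{21 + 27} = \frac{1}{48}$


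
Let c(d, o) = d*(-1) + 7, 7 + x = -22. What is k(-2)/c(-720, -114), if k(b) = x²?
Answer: 841/727 ≈ 1.1568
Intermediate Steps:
x = -29 (x = -7 - 22 = -29)
k(b) = 841 (k(b) = (-29)² = 841)
c(d, o) = 7 - d (c(d, o) = -d + 7 = 7 - d)
k(-2)/c(-720, -114) = 841/(7 - 1*(-720)) = 841/(7 + 720) = 841/727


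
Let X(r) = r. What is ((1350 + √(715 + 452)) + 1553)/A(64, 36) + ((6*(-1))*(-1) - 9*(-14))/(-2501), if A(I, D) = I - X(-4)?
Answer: 7251427/170068 + √1167/68 ≈ 43.141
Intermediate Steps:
A(I, D) = 4 + I (A(I, D) = I - 1*(-4) = I + 4 = 4 + I)
((1350 + √(715 + 452)) + 1553)/A(64, 36) + ((6*(-1))*(-1) - 9*(-14))/(-2501) = ((1350 + √(715 + 452)) + 1553)/(4 + 64) + ((6*(-1))*(-1) - 9*(-14))/(-2501) = ((1350 + √1167) + 1553)/68 + (-6*(-1) + 126)*(-1/2501) = (2903 + √1167)*(1/68) + (6 + 126)*(-1/2501) = (2903/68 + √1167/68) + 132*(-1/2501) = (2903/68 + √1167/68) - 132/2501 = 7251427/170068 + √1167/68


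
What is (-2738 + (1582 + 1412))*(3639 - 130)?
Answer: 898304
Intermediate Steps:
(-2738 + (1582 + 1412))*(3639 - 130) = (-2738 + 2994)*3509 = 256*3509 = 898304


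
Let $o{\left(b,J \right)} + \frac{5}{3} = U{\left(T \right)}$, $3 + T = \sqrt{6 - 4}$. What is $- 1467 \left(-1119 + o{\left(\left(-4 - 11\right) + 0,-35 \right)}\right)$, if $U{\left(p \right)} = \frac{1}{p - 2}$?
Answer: $\frac{37819749}{23} + \frac{1467 \sqrt{2}}{23} \approx 1.6444 \cdot 10^{6}$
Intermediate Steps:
$T = -3 + \sqrt{2}$ ($T = -3 + \sqrt{6 - 4} = -3 + \sqrt{2} \approx -1.5858$)
$U{\left(p \right)} = \frac{1}{-2 + p}$
$o{\left(b,J \right)} = - \frac{5}{3} + \frac{1}{-5 + \sqrt{2}}$ ($o{\left(b,J \right)} = - \frac{5}{3} + \frac{1}{-2 - \left(3 - \sqrt{2}\right)} = - \frac{5}{3} + \frac{1}{-5 + \sqrt{2}}$)
$- 1467 \left(-1119 + o{\left(\left(-4 - 11\right) + 0,-35 \right)}\right) = - 1467 \left(-1119 - \left(\frac{130}{69} + \frac{\sqrt{2}}{23}\right)\right) = - 1467 \left(- \frac{77341}{69} - \frac{\sqrt{2}}{23}\right) = \frac{37819749}{23} + \frac{1467 \sqrt{2}}{23}$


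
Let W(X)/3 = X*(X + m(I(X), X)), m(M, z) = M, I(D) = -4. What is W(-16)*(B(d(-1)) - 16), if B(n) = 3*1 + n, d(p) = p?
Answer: -13440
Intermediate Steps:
B(n) = 3 + n
W(X) = 3*X*(-4 + X) (W(X) = 3*(X*(X - 4)) = 3*(X*(-4 + X)) = 3*X*(-4 + X))
W(-16)*(B(d(-1)) - 16) = (3*(-16)*(-4 - 16))*((3 - 1) - 16) = (3*(-16)*(-20))*(2 - 16) = 960*(-14) = -13440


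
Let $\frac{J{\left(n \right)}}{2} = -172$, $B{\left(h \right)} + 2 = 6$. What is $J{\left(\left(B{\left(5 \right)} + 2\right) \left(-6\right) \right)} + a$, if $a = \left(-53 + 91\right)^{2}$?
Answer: $1100$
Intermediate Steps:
$B{\left(h \right)} = 4$ ($B{\left(h \right)} = -2 + 6 = 4$)
$J{\left(n \right)} = -344$ ($J{\left(n \right)} = 2 \left(-172\right) = -344$)
$a = 1444$ ($a = 38^{2} = 1444$)
$J{\left(\left(B{\left(5 \right)} + 2\right) \left(-6\right) \right)} + a = -344 + 1444 = 1100$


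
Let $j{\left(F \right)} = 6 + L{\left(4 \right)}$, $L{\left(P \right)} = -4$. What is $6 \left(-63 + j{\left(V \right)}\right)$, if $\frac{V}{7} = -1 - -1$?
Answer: $-366$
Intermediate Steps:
$V = 0$ ($V = 7 \left(-1 - -1\right) = 7 \left(-1 + 1\right) = 7 \cdot 0 = 0$)
$j{\left(F \right)} = 2$ ($j{\left(F \right)} = 6 - 4 = 2$)
$6 \left(-63 + j{\left(V \right)}\right) = 6 \left(-63 + 2\right) = 6 \left(-61\right) = -366$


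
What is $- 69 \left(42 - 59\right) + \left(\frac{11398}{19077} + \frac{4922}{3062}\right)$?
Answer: $\frac{34324077286}{29206887} \approx 1175.2$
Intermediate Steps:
$- 69 \left(42 - 59\right) + \left(\frac{11398}{19077} + \frac{4922}{3062}\right) = \left(-69\right) \left(-17\right) + \left(11398 \cdot \frac{1}{19077} + 4922 \cdot \frac{1}{3062}\right) = 1173 + \left(\frac{11398}{19077} + \frac{2461}{1531}\right) = 1173 + \frac{64398835}{29206887} = \frac{34324077286}{29206887}$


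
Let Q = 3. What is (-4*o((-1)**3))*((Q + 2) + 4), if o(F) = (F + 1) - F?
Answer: -36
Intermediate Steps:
o(F) = 1 (o(F) = (1 + F) - F = 1)
(-4*o((-1)**3))*((Q + 2) + 4) = (-4*1)*((3 + 2) + 4) = -4*(5 + 4) = -4*9 = -36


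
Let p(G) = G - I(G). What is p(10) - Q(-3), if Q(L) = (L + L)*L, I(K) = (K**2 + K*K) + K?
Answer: -218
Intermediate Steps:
I(K) = K + 2*K**2 (I(K) = (K**2 + K**2) + K = 2*K**2 + K = K + 2*K**2)
Q(L) = 2*L**2 (Q(L) = (2*L)*L = 2*L**2)
p(G) = G - G*(1 + 2*G)
p(10) - Q(-3) = -2*10**2 - 2*(-3)**2 = -2*100 - 2*9 = -200 - 1*18 = -200 - 18 = -218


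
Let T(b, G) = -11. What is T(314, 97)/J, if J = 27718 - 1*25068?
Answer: -11/2650 ≈ -0.0041509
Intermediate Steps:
J = 2650 (J = 27718 - 25068 = 2650)
T(314, 97)/J = -11/2650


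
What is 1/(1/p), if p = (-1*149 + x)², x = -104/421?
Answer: 3947985889/177241 ≈ 22275.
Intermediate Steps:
x = -104/421 (x = -104*1/421 = -104/421 ≈ -0.24703)
p = 3947985889/177241 (p = (-1*149 - 104/421)² = (-149 - 104/421)² = (-62833/421)² = 3947985889/177241 ≈ 22275.)
1/(1/p) = 1/(1/(3947985889/177241)) = 1/(177241/3947985889) = 3947985889/177241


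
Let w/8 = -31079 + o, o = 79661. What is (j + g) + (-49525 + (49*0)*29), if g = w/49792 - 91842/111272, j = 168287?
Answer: 5140892504677/43284808 ≈ 1.1877e+5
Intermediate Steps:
w = 388656 (w = 8*(-31079 + 79661) = 8*48582 = 388656)
g = 302136981/43284808 (g = 388656/49792 - 91842/111272 = 388656*(1/49792) - 91842*1/111272 = 24291/3112 - 45921/55636 = 302136981/43284808 ≈ 6.9802)
(j + g) + (-49525 + (49*0)*29) = (168287 + 302136981/43284808) + (-49525 + (49*0)*29) = 7284572620877/43284808 + (-49525 + 0*29) = 7284572620877/43284808 + (-49525 + 0) = 7284572620877/43284808 - 49525 = 5140892504677/43284808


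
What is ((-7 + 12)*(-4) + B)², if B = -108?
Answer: 16384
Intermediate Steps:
((-7 + 12)*(-4) + B)² = ((-7 + 12)*(-4) - 108)² = (5*(-4) - 108)² = (-20 - 108)² = (-128)² = 16384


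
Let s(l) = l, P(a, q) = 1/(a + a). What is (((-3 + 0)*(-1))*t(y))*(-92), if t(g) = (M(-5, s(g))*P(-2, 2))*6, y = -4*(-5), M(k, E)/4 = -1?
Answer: -1656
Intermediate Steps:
P(a, q) = 1/(2*a)
M(k, E) = -4 (M(k, E) = 4*(-1) = -4)
y = 20
t(g) = 6 (t(g) = -2/(-2)*6 = -2*(-1)/2*6 = -4*(-¼)*6 = 1*6 = 6)
(((-3 + 0)*(-1))*t(y))*(-92) = (((-3 + 0)*(-1))*6)*(-92) = (-3*(-1)*6)*(-92) = (3*6)*(-92) = 18*(-92) = -1656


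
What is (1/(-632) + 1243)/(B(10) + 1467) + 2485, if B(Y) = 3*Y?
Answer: 2351854015/946104 ≈ 2485.8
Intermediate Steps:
(1/(-632) + 1243)/(B(10) + 1467) + 2485 = (1/(-632) + 1243)/(3*10 + 1467) + 2485 = (-1/632 + 1243)/(30 + 1467) + 2485 = (785575/632)/1497 + 2485 = (785575/632)*(1/1497) + 2485 = 785575/946104 + 2485 = 2351854015/946104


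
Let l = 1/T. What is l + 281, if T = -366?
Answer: 102845/366 ≈ 281.00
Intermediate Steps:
l = -1/366 (l = 1/(-366) = -1/366 ≈ -0.0027322)
l + 281 = -1/366 + 281 = 102845/366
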